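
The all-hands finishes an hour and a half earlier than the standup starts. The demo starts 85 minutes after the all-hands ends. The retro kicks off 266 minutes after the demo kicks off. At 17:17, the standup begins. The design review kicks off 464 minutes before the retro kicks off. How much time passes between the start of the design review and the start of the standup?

The all-hands ends at 17:17 − 90 min = 15:47.
The demo starts at 15:47 + 85 min = 17:12.
The retro starts at 17:12 + 266 min = 21:38.
The design review starts at 21:38 − 464 min = 13:54.
From 13:54 to 17:17 is 3 h 23 min.

3 h 23 min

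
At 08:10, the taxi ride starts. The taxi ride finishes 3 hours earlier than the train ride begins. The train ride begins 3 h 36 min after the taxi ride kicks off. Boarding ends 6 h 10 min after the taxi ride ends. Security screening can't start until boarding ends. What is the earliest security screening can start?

The train ride starts at 08:10 + 216 min = 11:46.
The taxi ride ends at 11:46 − 180 min = 08:46.
Boarding ends at 08:46 + 370 min = 14:56.
Security screening is bounded by boarding, so the earliest it can start is 14:56.

14:56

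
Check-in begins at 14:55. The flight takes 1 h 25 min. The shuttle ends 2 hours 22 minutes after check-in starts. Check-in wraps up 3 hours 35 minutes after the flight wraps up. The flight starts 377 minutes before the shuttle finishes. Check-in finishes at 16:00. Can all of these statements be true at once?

Yes

The shuttle ends at 14:55 + 142 min = 17:17.
The flight starts at 17:17 − 377 min = 11:00.
The flight ends at 11:00 + 85 min = 12:25.
Check-in ends at 12:25 + 215 min = 16:00.
That matches the stated 16:00, so the schedule is consistent.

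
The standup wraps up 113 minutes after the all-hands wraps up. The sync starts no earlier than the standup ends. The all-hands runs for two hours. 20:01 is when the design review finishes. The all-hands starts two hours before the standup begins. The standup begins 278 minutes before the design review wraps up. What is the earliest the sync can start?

17:16

The standup starts at 20:01 − 278 min = 15:23.
The all-hands starts at 15:23 − 120 min = 13:23.
The all-hands ends at 13:23 + 120 min = 15:23.
The standup ends at 15:23 + 113 min = 17:16.
The sync is bounded by the standup, so the earliest it can start is 17:16.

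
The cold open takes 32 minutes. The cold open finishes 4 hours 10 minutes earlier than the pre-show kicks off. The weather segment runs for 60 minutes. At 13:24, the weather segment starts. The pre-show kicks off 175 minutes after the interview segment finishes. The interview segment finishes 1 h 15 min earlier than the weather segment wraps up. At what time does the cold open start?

The weather segment ends at 13:24 + 60 min = 14:24.
The interview segment ends at 14:24 − 75 min = 13:09.
The pre-show starts at 13:09 + 175 min = 16:04.
The cold open ends at 16:04 − 250 min = 11:54.
The cold open starts at 11:54 − 32 min = 11:22.

11:22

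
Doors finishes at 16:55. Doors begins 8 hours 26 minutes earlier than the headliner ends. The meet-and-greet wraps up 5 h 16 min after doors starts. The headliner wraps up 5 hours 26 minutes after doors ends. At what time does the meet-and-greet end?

19:11

The headliner ends at 16:55 + 326 min = 22:21.
Doors starts at 22:21 − 506 min = 13:55.
The meet-and-greet ends at 13:55 + 316 min = 19:11.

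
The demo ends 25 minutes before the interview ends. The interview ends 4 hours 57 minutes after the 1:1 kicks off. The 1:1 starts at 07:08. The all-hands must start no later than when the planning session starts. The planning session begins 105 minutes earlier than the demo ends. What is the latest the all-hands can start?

The interview ends at 07:08 + 297 min = 12:05.
The demo ends at 12:05 − 25 min = 11:40.
The planning session starts at 11:40 − 105 min = 09:55.
The all-hands is bounded by the planning session, so the latest it can start is 09:55.

09:55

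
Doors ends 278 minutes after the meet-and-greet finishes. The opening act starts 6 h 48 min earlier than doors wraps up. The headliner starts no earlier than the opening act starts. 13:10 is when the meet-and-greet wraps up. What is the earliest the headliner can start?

11:00

Doors ends at 13:10 + 278 min = 17:48.
The opening act starts at 17:48 − 408 min = 11:00.
The headliner is bounded by the opening act, so the earliest it can start is 11:00.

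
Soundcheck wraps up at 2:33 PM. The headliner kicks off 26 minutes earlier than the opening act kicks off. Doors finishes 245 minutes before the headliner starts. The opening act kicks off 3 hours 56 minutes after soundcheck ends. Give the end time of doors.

The opening act starts at 2:33 PM + 236 min = 6:29 PM.
The headliner starts at 6:29 PM − 26 min = 6:03 PM.
Doors ends at 6:03 PM − 245 min = 1:58 PM.

1:58 PM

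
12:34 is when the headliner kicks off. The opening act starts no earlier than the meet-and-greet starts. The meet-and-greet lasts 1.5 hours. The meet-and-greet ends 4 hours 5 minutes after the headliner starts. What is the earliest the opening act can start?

15:09

The meet-and-greet ends at 12:34 + 245 min = 16:39.
The meet-and-greet starts at 16:39 − 90 min = 15:09.
The opening act is bounded by the meet-and-greet, so the earliest it can start is 15:09.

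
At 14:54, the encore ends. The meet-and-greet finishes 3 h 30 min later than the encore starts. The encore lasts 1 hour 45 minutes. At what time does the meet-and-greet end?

The encore starts at 14:54 − 105 min = 13:09.
The meet-and-greet ends at 13:09 + 210 min = 16:39.

16:39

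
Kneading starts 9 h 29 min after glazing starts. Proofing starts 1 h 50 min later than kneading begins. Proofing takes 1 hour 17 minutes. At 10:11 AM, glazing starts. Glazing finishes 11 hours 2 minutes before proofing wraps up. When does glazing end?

11:45 AM

Kneading starts at 10:11 AM + 569 min = 7:40 PM.
Proofing starts at 7:40 PM + 110 min = 9:30 PM.
Proofing ends at 9:30 PM + 77 min = 10:47 PM.
Glazing ends at 10:47 PM − 662 min = 11:45 AM.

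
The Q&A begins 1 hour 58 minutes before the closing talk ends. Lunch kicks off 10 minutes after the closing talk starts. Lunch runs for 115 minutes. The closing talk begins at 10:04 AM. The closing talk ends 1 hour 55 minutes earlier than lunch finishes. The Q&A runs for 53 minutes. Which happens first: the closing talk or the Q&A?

the Q&A

Lunch starts at 10:04 AM + 10 min = 10:14 AM.
Lunch ends at 10:14 AM + 115 min = 12:09 PM.
The closing talk ends at 12:09 PM − 115 min = 10:14 AM.
The Q&A starts at 10:14 AM − 118 min = 8:16 AM.
The closing talk starts at 10:04 AM and the Q&A starts at 8:16 AM, so the Q&A is first.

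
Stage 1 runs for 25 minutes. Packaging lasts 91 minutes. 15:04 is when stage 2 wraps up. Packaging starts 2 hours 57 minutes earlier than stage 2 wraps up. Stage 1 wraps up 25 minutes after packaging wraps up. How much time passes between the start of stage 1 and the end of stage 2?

1 hour 26 minutes

Packaging starts at 15:04 − 177 min = 12:07.
Packaging ends at 12:07 + 91 min = 13:38.
Stage 1 ends at 13:38 + 25 min = 14:03.
Stage 1 starts at 14:03 − 25 min = 13:38.
From 13:38 to 15:04 is 1 hour 26 minutes.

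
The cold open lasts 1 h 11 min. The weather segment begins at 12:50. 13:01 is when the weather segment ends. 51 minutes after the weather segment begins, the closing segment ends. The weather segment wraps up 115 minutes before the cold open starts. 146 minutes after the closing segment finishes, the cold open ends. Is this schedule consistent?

Yes

The closing segment ends at 12:50 + 51 min = 13:41.
The cold open ends at 13:41 + 146 min = 16:07.
The cold open starts at 16:07 − 71 min = 14:56.
The weather segment ends at 14:56 − 115 min = 13:01.
That matches the stated 13:01, so the schedule is consistent.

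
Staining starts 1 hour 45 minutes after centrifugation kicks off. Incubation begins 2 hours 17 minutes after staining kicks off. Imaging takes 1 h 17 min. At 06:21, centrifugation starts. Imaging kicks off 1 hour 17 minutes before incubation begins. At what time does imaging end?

10:23

Staining starts at 06:21 + 105 min = 08:06.
Incubation starts at 08:06 + 137 min = 10:23.
Imaging starts at 10:23 − 77 min = 09:06.
Imaging ends at 09:06 + 77 min = 10:23.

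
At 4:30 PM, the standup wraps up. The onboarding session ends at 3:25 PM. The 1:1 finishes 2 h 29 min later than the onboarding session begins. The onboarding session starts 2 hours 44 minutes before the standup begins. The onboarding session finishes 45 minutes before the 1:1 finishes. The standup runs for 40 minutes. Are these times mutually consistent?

The standup starts at 4:30 PM − 40 min = 3:50 PM.
The onboarding session starts at 3:50 PM − 164 min = 1:06 PM.
The 1:1 ends at 1:06 PM + 149 min = 3:35 PM.
The onboarding session ends at 3:35 PM − 45 min = 2:50 PM.
But the onboarding session is also said to end at 3:25 PM — a 35-minute conflict.

No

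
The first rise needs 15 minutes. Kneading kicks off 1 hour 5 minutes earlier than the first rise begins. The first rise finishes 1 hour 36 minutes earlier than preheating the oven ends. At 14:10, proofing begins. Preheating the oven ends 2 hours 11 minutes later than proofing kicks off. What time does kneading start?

Preheating the oven ends at 14:10 + 131 min = 16:21.
The first rise ends at 16:21 − 96 min = 14:45.
The first rise starts at 14:45 − 15 min = 14:30.
Kneading starts at 14:30 − 65 min = 13:25.

13:25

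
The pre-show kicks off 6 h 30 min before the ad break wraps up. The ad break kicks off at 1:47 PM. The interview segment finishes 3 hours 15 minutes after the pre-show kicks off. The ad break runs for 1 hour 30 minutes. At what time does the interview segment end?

The ad break ends at 1:47 PM + 90 min = 3:17 PM.
The pre-show starts at 3:17 PM − 390 min = 8:47 AM.
The interview segment ends at 8:47 AM + 195 min = 12:02 PM.

12:02 PM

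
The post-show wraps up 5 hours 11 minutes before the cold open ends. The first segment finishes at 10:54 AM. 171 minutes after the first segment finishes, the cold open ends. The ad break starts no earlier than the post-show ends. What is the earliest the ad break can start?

The cold open ends at 10:54 AM + 171 min = 1:45 PM.
The post-show ends at 1:45 PM − 311 min = 8:34 AM.
The ad break is bounded by the post-show, so the earliest it can start is 8:34 AM.

8:34 AM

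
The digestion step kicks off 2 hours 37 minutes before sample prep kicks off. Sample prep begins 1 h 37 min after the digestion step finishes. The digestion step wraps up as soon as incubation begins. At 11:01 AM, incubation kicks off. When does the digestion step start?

10:01 AM

The digestion step ends at 11:01 AM.
Sample prep starts at 11:01 AM + 97 min = 12:38 PM.
The digestion step starts at 12:38 PM − 157 min = 10:01 AM.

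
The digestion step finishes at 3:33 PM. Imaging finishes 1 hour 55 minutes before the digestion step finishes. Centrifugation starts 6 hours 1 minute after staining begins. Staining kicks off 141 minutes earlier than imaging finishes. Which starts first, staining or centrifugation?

staining

Imaging ends at 3:33 PM − 115 min = 1:38 PM.
Staining starts at 1:38 PM − 141 min = 11:17 AM.
Centrifugation starts at 11:17 AM + 361 min = 5:18 PM.
Staining starts at 11:17 AM and centrifugation starts at 5:18 PM, so staining is first.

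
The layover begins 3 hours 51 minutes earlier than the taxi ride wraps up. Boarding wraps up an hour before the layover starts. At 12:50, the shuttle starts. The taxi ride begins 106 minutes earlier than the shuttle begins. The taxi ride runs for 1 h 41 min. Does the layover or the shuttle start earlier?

the layover

The taxi ride starts at 12:50 − 106 min = 11:04.
The taxi ride ends at 11:04 + 101 min = 12:45.
The layover starts at 12:45 − 231 min = 08:54.
The layover starts at 08:54 and the shuttle starts at 12:50, so the layover is first.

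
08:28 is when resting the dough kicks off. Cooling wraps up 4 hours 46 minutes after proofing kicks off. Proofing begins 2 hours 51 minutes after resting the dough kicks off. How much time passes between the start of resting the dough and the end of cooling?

457 minutes

Proofing starts at 08:28 + 171 min = 11:19.
Cooling ends at 11:19 + 286 min = 16:05.
From 08:28 to 16:05 is 457 minutes.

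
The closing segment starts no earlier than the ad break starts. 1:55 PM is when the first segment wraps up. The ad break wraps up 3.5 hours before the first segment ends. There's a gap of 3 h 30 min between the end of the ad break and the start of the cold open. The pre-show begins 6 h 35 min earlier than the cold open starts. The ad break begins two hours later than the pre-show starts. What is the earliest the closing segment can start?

The ad break ends at 1:55 PM − 210 min = 10:25 AM.
The cold open starts at 10:25 AM + 210 min = 1:55 PM.
The pre-show starts at 1:55 PM − 395 min = 7:20 AM.
The ad break starts at 7:20 AM + 120 min = 9:20 AM.
The closing segment is bounded by the ad break, so the earliest it can start is 9:20 AM.

9:20 AM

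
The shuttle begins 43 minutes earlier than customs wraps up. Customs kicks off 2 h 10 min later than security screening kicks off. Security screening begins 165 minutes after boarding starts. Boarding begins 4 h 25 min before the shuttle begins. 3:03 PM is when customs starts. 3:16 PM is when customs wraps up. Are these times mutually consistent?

The shuttle starts at 3:16 PM − 43 min = 2:33 PM.
Boarding starts at 2:33 PM − 265 min = 10:08 AM.
Security screening starts at 10:08 AM + 165 min = 12:53 PM.
Customs starts at 12:53 PM + 130 min = 3:03 PM.
That matches the stated 3:03 PM, so the schedule is consistent.

Yes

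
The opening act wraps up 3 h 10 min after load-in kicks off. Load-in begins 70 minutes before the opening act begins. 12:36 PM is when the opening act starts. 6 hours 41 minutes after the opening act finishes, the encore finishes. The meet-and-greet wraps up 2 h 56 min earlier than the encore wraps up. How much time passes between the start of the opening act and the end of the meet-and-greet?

345 minutes

Load-in starts at 12:36 PM − 70 min = 11:26 AM.
The opening act ends at 11:26 AM + 190 min = 2:36 PM.
The encore ends at 2:36 PM + 401 min = 9:17 PM.
The meet-and-greet ends at 9:17 PM − 176 min = 6:21 PM.
From 12:36 PM to 6:21 PM is 345 minutes.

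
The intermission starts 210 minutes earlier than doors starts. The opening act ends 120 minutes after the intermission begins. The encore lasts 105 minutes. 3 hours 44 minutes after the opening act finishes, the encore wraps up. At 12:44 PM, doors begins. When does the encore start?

The intermission starts at 12:44 PM − 210 min = 9:14 AM.
The opening act ends at 9:14 AM + 120 min = 11:14 AM.
The encore ends at 11:14 AM + 224 min = 2:58 PM.
The encore starts at 2:58 PM − 105 min = 1:13 PM.

1:13 PM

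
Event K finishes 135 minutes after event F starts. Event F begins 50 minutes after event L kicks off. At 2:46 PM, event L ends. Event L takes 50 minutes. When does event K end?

5:01 PM

Event L starts at 2:46 PM − 50 min = 1:56 PM.
Event F starts at 1:56 PM + 50 min = 2:46 PM.
Event K ends at 2:46 PM + 135 min = 5:01 PM.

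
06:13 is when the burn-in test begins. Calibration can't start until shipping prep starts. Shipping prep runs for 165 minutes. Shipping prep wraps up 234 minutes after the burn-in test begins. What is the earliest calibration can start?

Shipping prep ends at 06:13 + 234 min = 10:07.
Shipping prep starts at 10:07 − 165 min = 07:22.
Calibration is bounded by shipping prep, so the earliest it can start is 07:22.

07:22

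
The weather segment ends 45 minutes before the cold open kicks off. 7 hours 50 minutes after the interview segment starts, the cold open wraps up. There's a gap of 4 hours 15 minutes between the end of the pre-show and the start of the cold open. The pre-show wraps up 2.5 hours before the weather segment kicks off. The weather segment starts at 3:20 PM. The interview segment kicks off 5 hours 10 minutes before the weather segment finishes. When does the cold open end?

7:00 PM

The pre-show ends at 3:20 PM − 150 min = 12:50 PM.
The cold open starts at 12:50 PM + 255 min = 5:05 PM.
The weather segment ends at 5:05 PM − 45 min = 4:20 PM.
The interview segment starts at 4:20 PM − 310 min = 11:10 AM.
The cold open ends at 11:10 AM + 470 min = 7:00 PM.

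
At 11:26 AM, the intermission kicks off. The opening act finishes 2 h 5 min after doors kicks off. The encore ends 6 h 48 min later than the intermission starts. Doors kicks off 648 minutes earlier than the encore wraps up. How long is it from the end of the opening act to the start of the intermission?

1 hour 55 minutes

The encore ends at 11:26 AM + 408 min = 6:14 PM.
Doors starts at 6:14 PM − 648 min = 7:26 AM.
The opening act ends at 7:26 AM + 125 min = 9:31 AM.
From 9:31 AM to 11:26 AM is 1 hour 55 minutes.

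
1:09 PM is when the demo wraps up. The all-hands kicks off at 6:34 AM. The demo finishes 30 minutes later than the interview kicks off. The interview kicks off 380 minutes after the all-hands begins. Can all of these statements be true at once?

No

The interview starts at 6:34 AM + 380 min = 12:54 PM.
The demo ends at 12:54 PM + 30 min = 1:24 PM.
But the demo is also said to end at 1:09 PM — a 15-minute conflict.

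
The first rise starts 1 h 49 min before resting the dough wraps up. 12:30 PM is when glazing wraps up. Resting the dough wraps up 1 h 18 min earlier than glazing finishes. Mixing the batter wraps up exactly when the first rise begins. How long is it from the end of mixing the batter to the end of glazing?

187 minutes

Resting the dough ends at 12:30 PM − 78 min = 11:12 AM.
The first rise starts at 11:12 AM − 109 min = 9:23 AM.
So mixing the batter ends at 9:23 AM.
From 9:23 AM to 12:30 PM is 187 minutes.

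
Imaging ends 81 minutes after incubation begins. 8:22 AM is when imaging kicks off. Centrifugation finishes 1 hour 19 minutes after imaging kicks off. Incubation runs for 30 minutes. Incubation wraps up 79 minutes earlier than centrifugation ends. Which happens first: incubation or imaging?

Centrifugation ends at 8:22 AM + 79 min = 9:41 AM.
Incubation ends at 9:41 AM − 79 min = 8:22 AM.
Incubation starts at 8:22 AM − 30 min = 7:52 AM.
Incubation starts at 7:52 AM and imaging starts at 8:22 AM, so incubation is first.

incubation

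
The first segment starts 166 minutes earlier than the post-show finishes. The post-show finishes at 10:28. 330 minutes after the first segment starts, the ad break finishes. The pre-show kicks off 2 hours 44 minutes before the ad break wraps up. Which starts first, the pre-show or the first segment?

the first segment

The first segment starts at 10:28 − 166 min = 07:42.
The ad break ends at 07:42 + 330 min = 13:12.
The pre-show starts at 13:12 − 164 min = 10:28.
The pre-show starts at 10:28 and the first segment starts at 07:42, so the first segment is first.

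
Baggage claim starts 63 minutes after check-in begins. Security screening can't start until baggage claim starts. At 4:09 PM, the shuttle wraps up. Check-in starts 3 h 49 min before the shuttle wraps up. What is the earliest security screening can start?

1:23 PM

Check-in starts at 4:09 PM − 229 min = 12:20 PM.
Baggage claim starts at 12:20 PM + 63 min = 1:23 PM.
Security screening is bounded by baggage claim, so the earliest it can start is 1:23 PM.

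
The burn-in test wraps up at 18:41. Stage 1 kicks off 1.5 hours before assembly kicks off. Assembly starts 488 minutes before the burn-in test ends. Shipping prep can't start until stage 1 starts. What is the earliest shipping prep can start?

Assembly starts at 18:41 − 488 min = 10:33.
Stage 1 starts at 10:33 − 90 min = 09:03.
Shipping prep is bounded by stage 1, so the earliest it can start is 09:03.

09:03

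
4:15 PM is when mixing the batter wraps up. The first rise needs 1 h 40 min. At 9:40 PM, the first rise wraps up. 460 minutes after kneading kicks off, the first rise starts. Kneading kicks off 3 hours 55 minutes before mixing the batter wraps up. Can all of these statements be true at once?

Yes

Kneading starts at 4:15 PM − 235 min = 12:20 PM.
The first rise starts at 12:20 PM + 460 min = 8:00 PM.
The first rise ends at 8:00 PM + 100 min = 9:40 PM.
That matches the stated 9:40 PM, so the schedule is consistent.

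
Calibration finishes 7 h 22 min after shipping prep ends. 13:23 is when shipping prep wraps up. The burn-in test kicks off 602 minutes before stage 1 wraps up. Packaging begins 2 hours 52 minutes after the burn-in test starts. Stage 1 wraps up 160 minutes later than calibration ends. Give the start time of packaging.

Calibration ends at 13:23 + 442 min = 20:45.
Stage 1 ends at 20:45 + 160 min = 23:25.
The burn-in test starts at 23:25 − 602 min = 13:23.
Packaging starts at 13:23 + 172 min = 16:15.

16:15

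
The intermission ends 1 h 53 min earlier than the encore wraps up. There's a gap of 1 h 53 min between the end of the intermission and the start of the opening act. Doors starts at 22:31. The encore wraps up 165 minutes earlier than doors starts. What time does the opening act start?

The encore ends at 22:31 − 165 min = 19:46.
The intermission ends at 19:46 − 113 min = 17:53.
The opening act starts at 17:53 + 113 min = 19:46.

19:46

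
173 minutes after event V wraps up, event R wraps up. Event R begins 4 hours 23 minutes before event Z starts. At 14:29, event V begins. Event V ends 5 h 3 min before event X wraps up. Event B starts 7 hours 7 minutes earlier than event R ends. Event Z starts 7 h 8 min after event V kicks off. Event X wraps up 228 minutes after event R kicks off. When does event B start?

11:45

Event Z starts at 14:29 + 428 min = 21:37.
Event R starts at 21:37 − 263 min = 17:14.
Event X ends at 17:14 + 228 min = 21:02.
Event V ends at 21:02 − 303 min = 15:59.
Event R ends at 15:59 + 173 min = 18:52.
Event B starts at 18:52 − 427 min = 11:45.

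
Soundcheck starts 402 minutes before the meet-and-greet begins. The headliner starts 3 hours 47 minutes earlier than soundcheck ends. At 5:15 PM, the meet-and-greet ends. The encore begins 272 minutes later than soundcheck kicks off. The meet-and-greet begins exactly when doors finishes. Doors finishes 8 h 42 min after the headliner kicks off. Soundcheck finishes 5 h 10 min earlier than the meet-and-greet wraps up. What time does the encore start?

Soundcheck ends at 5:15 PM − 310 min = 12:05 PM.
The headliner starts at 12:05 PM − 227 min = 8:18 AM.
Doors ends at 8:18 AM + 522 min = 5:00 PM.
So the meet-and-greet starts at 5:00 PM.
Soundcheck starts at 5:00 PM − 402 min = 10:18 AM.
The encore starts at 10:18 AM + 272 min = 2:50 PM.

2:50 PM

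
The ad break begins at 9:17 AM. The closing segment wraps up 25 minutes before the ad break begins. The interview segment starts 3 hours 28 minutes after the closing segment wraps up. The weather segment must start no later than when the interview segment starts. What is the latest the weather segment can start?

The closing segment ends at 9:17 AM − 25 min = 8:52 AM.
The interview segment starts at 8:52 AM + 208 min = 12:20 PM.
The weather segment is bounded by the interview segment, so the latest it can start is 12:20 PM.

12:20 PM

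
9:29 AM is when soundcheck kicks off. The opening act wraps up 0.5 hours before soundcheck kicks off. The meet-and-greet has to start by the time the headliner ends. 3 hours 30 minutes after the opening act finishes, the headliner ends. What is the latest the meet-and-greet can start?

The opening act ends at 9:29 AM − 30 min = 8:59 AM.
The headliner ends at 8:59 AM + 210 min = 12:29 PM.
The meet-and-greet is bounded by the headliner, so the latest it can start is 12:29 PM.

12:29 PM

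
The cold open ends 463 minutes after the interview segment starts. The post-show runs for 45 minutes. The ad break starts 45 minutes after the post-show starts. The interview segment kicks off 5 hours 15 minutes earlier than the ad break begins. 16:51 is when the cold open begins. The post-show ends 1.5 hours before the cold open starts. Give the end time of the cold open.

17:49

The post-show ends at 16:51 − 90 min = 15:21.
The post-show starts at 15:21 − 45 min = 14:36.
The ad break starts at 14:36 + 45 min = 15:21.
The interview segment starts at 15:21 − 315 min = 10:06.
The cold open ends at 10:06 + 463 min = 17:49.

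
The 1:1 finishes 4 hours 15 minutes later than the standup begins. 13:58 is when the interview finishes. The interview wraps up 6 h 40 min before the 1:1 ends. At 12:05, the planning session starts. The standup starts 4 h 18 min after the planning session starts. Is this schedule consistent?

Yes

The standup starts at 12:05 + 258 min = 16:23.
The 1:1 ends at 16:23 + 255 min = 20:38.
The interview ends at 20:38 − 400 min = 13:58.
That matches the stated 13:58, so the schedule is consistent.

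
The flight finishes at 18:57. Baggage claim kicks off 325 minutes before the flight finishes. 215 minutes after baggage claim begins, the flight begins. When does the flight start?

17:07

Baggage claim starts at 18:57 − 325 min = 13:32.
The flight starts at 13:32 + 215 min = 17:07.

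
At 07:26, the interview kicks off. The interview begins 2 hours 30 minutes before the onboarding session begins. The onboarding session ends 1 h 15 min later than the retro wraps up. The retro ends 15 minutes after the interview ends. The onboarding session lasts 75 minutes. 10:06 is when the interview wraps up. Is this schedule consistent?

The retro ends at 10:06 + 15 min = 10:21.
The onboarding session ends at 10:21 + 75 min = 11:36.
The onboarding session starts at 11:36 − 75 min = 10:21.
The interview starts at 10:21 − 150 min = 07:51.
But the interview is also said to start at 07:26 — a 25-minute conflict.

No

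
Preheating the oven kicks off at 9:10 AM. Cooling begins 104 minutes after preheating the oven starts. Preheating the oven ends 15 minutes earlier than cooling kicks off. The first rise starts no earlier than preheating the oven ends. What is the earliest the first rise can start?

10:39 AM

Cooling starts at 9:10 AM + 104 min = 10:54 AM.
Preheating the oven ends at 10:54 AM − 15 min = 10:39 AM.
The first rise is bounded by preheating the oven, so the earliest it can start is 10:39 AM.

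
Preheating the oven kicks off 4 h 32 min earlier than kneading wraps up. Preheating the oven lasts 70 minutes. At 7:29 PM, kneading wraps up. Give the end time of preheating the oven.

4:07 PM

Preheating the oven starts at 7:29 PM − 272 min = 2:57 PM.
Preheating the oven ends at 2:57 PM + 70 min = 4:07 PM.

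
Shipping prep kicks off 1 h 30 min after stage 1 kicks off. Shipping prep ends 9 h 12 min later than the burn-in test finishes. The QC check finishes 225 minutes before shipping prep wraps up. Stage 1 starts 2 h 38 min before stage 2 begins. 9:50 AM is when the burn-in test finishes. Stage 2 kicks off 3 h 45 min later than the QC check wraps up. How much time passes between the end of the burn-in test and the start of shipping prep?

Shipping prep ends at 9:50 AM + 552 min = 7:02 PM.
The QC check ends at 7:02 PM − 225 min = 3:17 PM.
Stage 2 starts at 3:17 PM + 225 min = 7:02 PM.
Stage 1 starts at 7:02 PM − 158 min = 4:24 PM.
Shipping prep starts at 4:24 PM + 90 min = 5:54 PM.
From 9:50 AM to 5:54 PM is 8 hours 4 minutes.

8 hours 4 minutes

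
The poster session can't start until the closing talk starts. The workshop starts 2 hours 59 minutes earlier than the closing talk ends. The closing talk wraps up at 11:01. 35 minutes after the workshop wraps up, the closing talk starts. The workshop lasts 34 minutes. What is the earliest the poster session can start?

09:11

The workshop starts at 11:01 − 179 min = 08:02.
The workshop ends at 08:02 + 34 min = 08:36.
The closing talk starts at 08:36 + 35 min = 09:11.
The poster session is bounded by the closing talk, so the earliest it can start is 09:11.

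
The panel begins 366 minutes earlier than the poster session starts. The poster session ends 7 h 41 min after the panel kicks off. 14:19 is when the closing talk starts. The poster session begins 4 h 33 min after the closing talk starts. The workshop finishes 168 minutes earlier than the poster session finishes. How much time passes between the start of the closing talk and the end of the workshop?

The poster session starts at 14:19 + 273 min = 18:52.
The panel starts at 18:52 − 366 min = 12:46.
The poster session ends at 12:46 + 461 min = 20:27.
The workshop ends at 20:27 − 168 min = 17:39.
From 14:19 to 17:39 is 3 h 20 min.

3 h 20 min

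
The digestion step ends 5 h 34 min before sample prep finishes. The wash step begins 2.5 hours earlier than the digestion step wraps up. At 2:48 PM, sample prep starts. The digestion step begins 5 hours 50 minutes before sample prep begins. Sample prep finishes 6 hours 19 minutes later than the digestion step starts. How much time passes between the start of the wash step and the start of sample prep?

The digestion step starts at 2:48 PM − 350 min = 8:58 AM.
Sample prep ends at 8:58 AM + 379 min = 3:17 PM.
The digestion step ends at 3:17 PM − 334 min = 9:43 AM.
The wash step starts at 9:43 AM − 150 min = 7:13 AM.
From 7:13 AM to 2:48 PM is 7 h 35 min.

7 h 35 min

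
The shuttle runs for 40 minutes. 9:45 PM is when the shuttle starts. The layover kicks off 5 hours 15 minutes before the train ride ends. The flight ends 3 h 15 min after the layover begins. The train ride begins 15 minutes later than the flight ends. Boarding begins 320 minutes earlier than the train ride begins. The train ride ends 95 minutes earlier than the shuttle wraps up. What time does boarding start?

The shuttle ends at 9:45 PM + 40 min = 10:25 PM.
The train ride ends at 10:25 PM − 95 min = 8:50 PM.
The layover starts at 8:50 PM − 315 min = 3:35 PM.
The flight ends at 3:35 PM + 195 min = 6:50 PM.
The train ride starts at 6:50 PM + 15 min = 7:05 PM.
Boarding starts at 7:05 PM − 320 min = 1:45 PM.

1:45 PM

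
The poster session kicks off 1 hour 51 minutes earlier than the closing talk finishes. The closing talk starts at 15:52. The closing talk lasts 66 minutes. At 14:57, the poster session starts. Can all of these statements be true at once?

No

The closing talk ends at 15:52 + 66 min = 16:58.
The poster session starts at 16:58 − 111 min = 15:07.
But the poster session is also said to start at 14:57 — a 10-minute conflict.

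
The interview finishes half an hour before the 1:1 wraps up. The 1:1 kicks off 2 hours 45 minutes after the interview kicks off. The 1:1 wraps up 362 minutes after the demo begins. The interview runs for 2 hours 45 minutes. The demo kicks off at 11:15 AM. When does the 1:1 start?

The 1:1 ends at 11:15 AM + 362 min = 5:17 PM.
The interview ends at 5:17 PM − 30 min = 4:47 PM.
The interview starts at 4:47 PM − 165 min = 2:02 PM.
The 1:1 starts at 2:02 PM + 165 min = 4:47 PM.

4:47 PM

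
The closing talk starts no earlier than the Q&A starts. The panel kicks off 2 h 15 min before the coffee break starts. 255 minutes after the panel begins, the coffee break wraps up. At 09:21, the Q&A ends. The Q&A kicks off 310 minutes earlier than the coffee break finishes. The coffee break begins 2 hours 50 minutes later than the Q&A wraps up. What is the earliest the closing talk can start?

09:01

The coffee break starts at 09:21 + 170 min = 12:11.
The panel starts at 12:11 − 135 min = 09:56.
The coffee break ends at 09:56 + 255 min = 14:11.
The Q&A starts at 14:11 − 310 min = 09:01.
The closing talk is bounded by the Q&A, so the earliest it can start is 09:01.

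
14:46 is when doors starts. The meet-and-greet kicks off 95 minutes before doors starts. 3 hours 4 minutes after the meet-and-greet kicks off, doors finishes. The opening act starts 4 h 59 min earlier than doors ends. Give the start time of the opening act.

11:16

The meet-and-greet starts at 14:46 − 95 min = 13:11.
Doors ends at 13:11 + 184 min = 16:15.
The opening act starts at 16:15 − 299 min = 11:16.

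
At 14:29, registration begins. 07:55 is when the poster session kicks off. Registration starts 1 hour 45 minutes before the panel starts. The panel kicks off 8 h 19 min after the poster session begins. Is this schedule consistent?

Yes

The panel starts at 07:55 + 499 min = 16:14.
Registration starts at 16:14 − 105 min = 14:29.
That matches the stated 14:29, so the schedule is consistent.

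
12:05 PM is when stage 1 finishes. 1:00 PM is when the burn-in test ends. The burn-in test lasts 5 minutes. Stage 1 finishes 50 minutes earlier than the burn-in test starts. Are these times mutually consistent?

Yes

The burn-in test starts at 1:00 PM − 5 min = 12:55 PM.
Stage 1 ends at 12:55 PM − 50 min = 12:05 PM.
That matches the stated 12:05 PM, so the schedule is consistent.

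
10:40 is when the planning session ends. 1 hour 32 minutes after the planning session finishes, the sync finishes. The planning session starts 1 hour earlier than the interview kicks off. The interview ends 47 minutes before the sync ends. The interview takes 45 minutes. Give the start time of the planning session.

The sync ends at 10:40 + 92 min = 12:12.
The interview ends at 12:12 − 47 min = 11:25.
The interview starts at 11:25 − 45 min = 10:40.
The planning session starts at 10:40 − 60 min = 09:40.

09:40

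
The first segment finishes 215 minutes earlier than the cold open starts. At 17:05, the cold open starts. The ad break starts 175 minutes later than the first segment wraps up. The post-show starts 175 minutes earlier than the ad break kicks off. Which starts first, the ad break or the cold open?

The first segment ends at 17:05 − 215 min = 13:30.
The ad break starts at 13:30 + 175 min = 16:25.
The ad break starts at 16:25 and the cold open starts at 17:05, so the ad break is first.

the ad break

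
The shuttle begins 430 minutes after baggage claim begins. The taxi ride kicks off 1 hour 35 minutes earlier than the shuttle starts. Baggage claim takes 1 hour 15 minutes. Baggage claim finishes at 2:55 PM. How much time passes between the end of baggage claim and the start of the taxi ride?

Baggage claim starts at 2:55 PM − 75 min = 1:40 PM.
The shuttle starts at 1:40 PM + 430 min = 8:50 PM.
The taxi ride starts at 8:50 PM − 95 min = 7:15 PM.
From 2:55 PM to 7:15 PM is 4 h 20 min.

4 h 20 min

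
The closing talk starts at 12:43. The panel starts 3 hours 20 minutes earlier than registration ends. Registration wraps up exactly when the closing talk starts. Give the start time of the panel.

09:23

Registration ends at 12:43.
The panel starts at 12:43 − 200 min = 09:23.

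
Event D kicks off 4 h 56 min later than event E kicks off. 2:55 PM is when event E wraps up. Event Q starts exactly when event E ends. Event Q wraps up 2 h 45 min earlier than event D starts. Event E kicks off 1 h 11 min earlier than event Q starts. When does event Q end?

3:55 PM

Event Q starts at 2:55 PM.
Event E starts at 2:55 PM − 71 min = 1:44 PM.
Event D starts at 1:44 PM + 296 min = 6:40 PM.
Event Q ends at 6:40 PM − 165 min = 3:55 PM.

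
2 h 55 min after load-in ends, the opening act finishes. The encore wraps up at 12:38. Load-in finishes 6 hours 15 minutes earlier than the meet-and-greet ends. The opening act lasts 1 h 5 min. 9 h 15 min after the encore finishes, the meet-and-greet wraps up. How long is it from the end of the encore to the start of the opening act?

290 minutes

The meet-and-greet ends at 12:38 + 555 min = 21:53.
Load-in ends at 21:53 − 375 min = 15:38.
The opening act ends at 15:38 + 175 min = 18:33.
The opening act starts at 18:33 − 65 min = 17:28.
From 12:38 to 17:28 is 290 minutes.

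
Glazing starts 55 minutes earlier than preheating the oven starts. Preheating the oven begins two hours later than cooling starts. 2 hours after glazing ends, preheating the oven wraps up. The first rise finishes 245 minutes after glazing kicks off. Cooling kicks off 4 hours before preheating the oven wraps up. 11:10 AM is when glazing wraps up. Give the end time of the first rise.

Preheating the oven ends at 11:10 AM + 120 min = 1:10 PM.
Cooling starts at 1:10 PM − 240 min = 9:10 AM.
Preheating the oven starts at 9:10 AM + 120 min = 11:10 AM.
Glazing starts at 11:10 AM − 55 min = 10:15 AM.
The first rise ends at 10:15 AM + 245 min = 2:20 PM.

2:20 PM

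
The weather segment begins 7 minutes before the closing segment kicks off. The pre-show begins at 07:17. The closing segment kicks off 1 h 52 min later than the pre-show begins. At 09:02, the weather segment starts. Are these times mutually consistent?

Yes

The closing segment starts at 07:17 + 112 min = 09:09.
The weather segment starts at 09:09 − 7 min = 09:02.
That matches the stated 09:02, so the schedule is consistent.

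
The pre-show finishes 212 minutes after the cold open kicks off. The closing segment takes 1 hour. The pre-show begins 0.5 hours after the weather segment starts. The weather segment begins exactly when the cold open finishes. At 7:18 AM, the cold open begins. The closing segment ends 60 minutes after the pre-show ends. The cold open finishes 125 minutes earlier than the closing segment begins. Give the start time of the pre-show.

The pre-show ends at 7:18 AM + 212 min = 10:50 AM.
The closing segment ends at 10:50 AM + 60 min = 11:50 AM.
The closing segment starts at 11:50 AM − 60 min = 10:50 AM.
The cold open ends at 10:50 AM − 125 min = 8:45 AM.
So the weather segment starts at 8:45 AM.
The pre-show starts at 8:45 AM + 30 min = 9:15 AM.

9:15 AM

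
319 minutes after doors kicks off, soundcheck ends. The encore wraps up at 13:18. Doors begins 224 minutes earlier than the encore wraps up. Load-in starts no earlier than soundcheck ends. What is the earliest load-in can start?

Doors starts at 13:18 − 224 min = 09:34.
Soundcheck ends at 09:34 + 319 min = 14:53.
Load-in is bounded by soundcheck, so the earliest it can start is 14:53.

14:53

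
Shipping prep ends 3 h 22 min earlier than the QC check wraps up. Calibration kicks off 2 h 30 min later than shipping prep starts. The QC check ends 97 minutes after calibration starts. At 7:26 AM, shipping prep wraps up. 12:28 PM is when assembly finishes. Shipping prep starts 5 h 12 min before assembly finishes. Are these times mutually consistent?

Shipping prep starts at 12:28 PM − 312 min = 7:16 AM.
Calibration starts at 7:16 AM + 150 min = 9:46 AM.
The QC check ends at 9:46 AM + 97 min = 11:23 AM.
Shipping prep ends at 11:23 AM − 202 min = 8:01 AM.
But shipping prep is also said to end at 7:26 AM — a 35-minute conflict.

No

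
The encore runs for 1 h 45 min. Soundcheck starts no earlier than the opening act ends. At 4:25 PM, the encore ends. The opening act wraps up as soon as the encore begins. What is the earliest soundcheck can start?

2:40 PM

The encore starts at 4:25 PM − 105 min = 2:40 PM.
So the opening act ends at 2:40 PM.
Soundcheck is bounded by the opening act, so the earliest it can start is 2:40 PM.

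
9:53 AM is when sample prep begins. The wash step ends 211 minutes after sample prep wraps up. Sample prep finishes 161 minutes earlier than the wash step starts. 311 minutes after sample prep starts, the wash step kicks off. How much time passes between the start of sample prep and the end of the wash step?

6 h 1 min

The wash step starts at 9:53 AM + 311 min = 3:04 PM.
Sample prep ends at 3:04 PM − 161 min = 12:23 PM.
The wash step ends at 12:23 PM + 211 min = 3:54 PM.
From 9:53 AM to 3:54 PM is 6 h 1 min.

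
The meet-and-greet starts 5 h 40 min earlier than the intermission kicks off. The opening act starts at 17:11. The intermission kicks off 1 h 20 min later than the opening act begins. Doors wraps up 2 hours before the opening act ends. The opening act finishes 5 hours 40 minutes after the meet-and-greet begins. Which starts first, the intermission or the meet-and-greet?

The intermission starts at 17:11 + 80 min = 18:31.
The meet-and-greet starts at 18:31 − 340 min = 12:51.
The intermission starts at 18:31 and the meet-and-greet starts at 12:51, so the meet-and-greet is first.

the meet-and-greet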